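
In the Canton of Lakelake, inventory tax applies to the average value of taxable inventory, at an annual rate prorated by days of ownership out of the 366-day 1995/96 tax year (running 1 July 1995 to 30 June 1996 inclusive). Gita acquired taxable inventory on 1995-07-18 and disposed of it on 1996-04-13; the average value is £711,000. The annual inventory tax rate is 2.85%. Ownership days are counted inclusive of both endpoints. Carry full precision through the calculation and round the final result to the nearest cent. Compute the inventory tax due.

£15,003.85

Days held (1995-07-18 to 1996-04-13): 271 out of 366
Tax = £711,000 × 2.85% × 271/366 = £15,003.8484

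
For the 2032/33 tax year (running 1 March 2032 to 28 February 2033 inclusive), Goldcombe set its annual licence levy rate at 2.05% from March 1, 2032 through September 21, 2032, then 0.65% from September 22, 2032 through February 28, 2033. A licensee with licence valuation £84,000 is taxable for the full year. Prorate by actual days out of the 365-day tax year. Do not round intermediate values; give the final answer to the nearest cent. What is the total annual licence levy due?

March 1 – September 21, 2032: 205 days at 2.05% → £84,000 × 2.05% × 205/365 = £967.1507
September 22, 2032 – February 28, 2033: 160 days at 0.65% → £84,000 × 0.65% × 160/365 = £239.3425
Total = £1,206.4932

£1,206.49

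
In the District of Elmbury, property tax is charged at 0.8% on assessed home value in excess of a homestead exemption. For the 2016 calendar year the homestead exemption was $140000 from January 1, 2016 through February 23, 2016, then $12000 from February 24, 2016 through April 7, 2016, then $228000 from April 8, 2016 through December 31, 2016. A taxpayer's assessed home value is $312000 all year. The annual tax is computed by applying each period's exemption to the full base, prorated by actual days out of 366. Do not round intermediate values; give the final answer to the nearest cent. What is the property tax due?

$983.61

January 1 – February 23, 2016: 54 days, exemption $140000 → ($312000 − $140000) × 0.8% × 54/366 = $203.0164
February 24 – April 7, 2016: 44 days, exemption $12000 → ($312000 − $12000) × 0.8% × 44/366 = $288.5246
April 8 – December 31, 2016: 268 days, exemption $228000 → ($312000 − $228000) × 0.8% × 268/366 = $492.0656
Total = $983.6066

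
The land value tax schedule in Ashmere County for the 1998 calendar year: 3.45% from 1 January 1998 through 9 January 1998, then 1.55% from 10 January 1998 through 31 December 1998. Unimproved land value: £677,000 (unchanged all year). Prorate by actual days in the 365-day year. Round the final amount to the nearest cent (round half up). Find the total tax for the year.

£10,810.67

1 January – 9 January 1998: 9 days at 3.45% → £677,000 × 3.45% × 9/365 = £575.9137
10 January – 31 December 1998: 356 days at 1.55% → £677,000 × 1.55% × 356/365 = £10,234.7562
Total = £10,810.6699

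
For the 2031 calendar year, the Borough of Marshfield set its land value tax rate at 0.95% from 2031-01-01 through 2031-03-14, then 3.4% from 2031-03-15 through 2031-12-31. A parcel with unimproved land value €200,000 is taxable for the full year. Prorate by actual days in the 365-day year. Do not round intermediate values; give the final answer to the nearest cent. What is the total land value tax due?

€5,820.00

2031-01-01 to 2031-03-14: 73 days at 0.95% → €200,000 × 0.95% × 73/365 = €380.0000
2031-03-15 to 2031-12-31: 292 days at 3.4% → €200,000 × 3.4% × 292/365 = €5,440.0000
Total = €5,820.0000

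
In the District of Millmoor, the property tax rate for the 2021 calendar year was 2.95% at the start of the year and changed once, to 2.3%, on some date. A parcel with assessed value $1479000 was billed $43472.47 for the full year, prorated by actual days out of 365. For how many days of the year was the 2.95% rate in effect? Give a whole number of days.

Let d = days at the first rate; then 365 − d days at the second rate.
$1479000 × [2.95%·d + 2.3%·(365−d)] / 365 = $43472.47
Solving gives d = 359, so the new rate took effect on December 26, 2021.

359 days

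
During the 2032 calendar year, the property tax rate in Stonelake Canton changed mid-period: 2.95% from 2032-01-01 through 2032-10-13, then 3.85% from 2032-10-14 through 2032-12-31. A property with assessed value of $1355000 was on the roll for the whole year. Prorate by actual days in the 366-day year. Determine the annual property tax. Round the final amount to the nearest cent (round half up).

2032-01-01 to 2032-10-13: 287 days at 2.95% → $1355000 × 2.95% × 287/366 = $31344.5560
2032-10-14 to 2032-12-31: 79 days at 3.85% → $1355000 × 3.85% × 79/366 = $11260.1981
Total = $42604.7541

$42604.75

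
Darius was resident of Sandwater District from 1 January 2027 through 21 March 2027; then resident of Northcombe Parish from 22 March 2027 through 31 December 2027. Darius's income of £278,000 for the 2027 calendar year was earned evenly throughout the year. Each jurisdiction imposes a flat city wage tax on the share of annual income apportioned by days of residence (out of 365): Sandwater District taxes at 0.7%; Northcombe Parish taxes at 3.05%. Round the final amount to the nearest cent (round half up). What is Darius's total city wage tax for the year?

£7,047.11

Sandwater District, 1 January – 21 March 2027: 80 days → £278,000 × 0.7% × 80/365 = £426.5205
Northcombe Parish, 22 March – 31 December 2027: 285 days → £278,000 × 3.05% × 285/365 = £6,620.5890
Total = £7,047.1096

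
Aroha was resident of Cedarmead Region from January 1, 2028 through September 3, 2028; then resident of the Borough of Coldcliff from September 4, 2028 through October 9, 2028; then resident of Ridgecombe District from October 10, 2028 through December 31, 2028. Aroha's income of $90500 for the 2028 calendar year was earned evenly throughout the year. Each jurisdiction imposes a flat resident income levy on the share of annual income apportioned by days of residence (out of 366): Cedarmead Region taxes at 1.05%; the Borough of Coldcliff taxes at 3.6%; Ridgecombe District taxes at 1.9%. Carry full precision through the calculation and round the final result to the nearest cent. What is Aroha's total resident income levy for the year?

$1351.69

Cedarmead Region, January 1 – September 3, 2028: 247 days → $90500 × 1.05% × 247/366 = $641.2889
The Borough of Coldcliff, September 4 – October 9, 2028: 36 days → $90500 × 3.6% × 36/366 = $320.4590
Ridgecombe District, October 10 – December 31, 2028: 83 days → $90500 × 1.9% × 83/366 = $389.9413
Total = $1351.6892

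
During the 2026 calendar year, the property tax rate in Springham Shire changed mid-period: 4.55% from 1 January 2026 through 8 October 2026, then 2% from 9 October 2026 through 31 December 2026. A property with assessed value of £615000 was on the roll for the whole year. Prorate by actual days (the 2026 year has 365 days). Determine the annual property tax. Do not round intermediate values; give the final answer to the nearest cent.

£24373.38

1 January – 8 October 2026: 281 days at 4.55% → £615000 × 4.55% × 281/365 = £21542.6918
9 October – 31 December 2026: 84 days at 2% → £615000 × 2% × 84/365 = £2830.6849
Total = £24373.3767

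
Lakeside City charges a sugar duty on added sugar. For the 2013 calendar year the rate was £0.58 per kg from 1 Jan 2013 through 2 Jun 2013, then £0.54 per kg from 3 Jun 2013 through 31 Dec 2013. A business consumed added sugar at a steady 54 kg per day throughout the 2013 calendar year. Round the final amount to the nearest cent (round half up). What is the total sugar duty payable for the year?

£10973.88

1 Jan – 2 Jun 2013: 153 days × 54 kg/day = 8,262 kg at £0.58/kg → £4791.96
3 Jun – 31 Dec 2013: 212 days × 54 kg/day = 11,448 kg at £0.54/kg → £6181.92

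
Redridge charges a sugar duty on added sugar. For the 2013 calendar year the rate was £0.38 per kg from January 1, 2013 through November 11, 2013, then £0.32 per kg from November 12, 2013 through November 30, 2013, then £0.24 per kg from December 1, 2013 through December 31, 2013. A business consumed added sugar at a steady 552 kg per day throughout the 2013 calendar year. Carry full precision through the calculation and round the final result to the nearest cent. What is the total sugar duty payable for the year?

January 1 – November 11, 2013: 315 days × 552 kg/day = 173,880 kg at £0.38/kg → £66,074.40
November 12 – November 30, 2013: 19 days × 552 kg/day = 10,488 kg at £0.32/kg → £3,356.16
December 1 – December 31, 2013: 31 days × 552 kg/day = 17,112 kg at £0.24/kg → £4,106.88

£73,537.44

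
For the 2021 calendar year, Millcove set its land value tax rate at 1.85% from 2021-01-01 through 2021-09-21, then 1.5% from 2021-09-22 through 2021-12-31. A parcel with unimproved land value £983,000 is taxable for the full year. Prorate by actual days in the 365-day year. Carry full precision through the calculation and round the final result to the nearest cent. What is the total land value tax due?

£17,233.47

2021-01-01 to 2021-09-21: 264 days at 1.85% → £983,000 × 1.85% × 264/365 = £13,153.3479
2021-09-22 to 2021-12-31: 101 days at 1.5% → £983,000 × 1.5% × 101/365 = £4,080.1233
Total = £17,233.4712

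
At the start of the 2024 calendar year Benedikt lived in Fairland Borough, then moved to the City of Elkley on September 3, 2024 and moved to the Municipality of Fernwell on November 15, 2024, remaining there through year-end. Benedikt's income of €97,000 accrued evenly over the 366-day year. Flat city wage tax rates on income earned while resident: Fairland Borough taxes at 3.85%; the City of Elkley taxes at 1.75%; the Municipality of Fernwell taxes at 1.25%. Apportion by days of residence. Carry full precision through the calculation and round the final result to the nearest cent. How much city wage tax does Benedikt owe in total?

Fairland Borough, January 1 – September 2, 2024: 246 days → €97,000 × 3.85% × 246/366 = €2,510.0738
The City of Elkley, September 3 – November 14, 2024: 73 days → €97,000 × 1.75% × 73/366 = €338.5724
The Municipality of Fernwell, November 15 – December 31, 2024: 47 days → €97,000 × 1.25% × 47/366 = €155.7036
Total = €3,004.3497

€3,004.35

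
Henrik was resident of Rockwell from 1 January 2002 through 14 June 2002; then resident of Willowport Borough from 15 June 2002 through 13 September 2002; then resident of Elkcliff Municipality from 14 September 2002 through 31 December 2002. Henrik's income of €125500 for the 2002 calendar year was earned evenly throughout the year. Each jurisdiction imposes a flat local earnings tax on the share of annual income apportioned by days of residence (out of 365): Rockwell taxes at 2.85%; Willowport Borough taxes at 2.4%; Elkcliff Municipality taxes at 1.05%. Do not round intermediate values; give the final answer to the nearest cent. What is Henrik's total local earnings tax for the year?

Rockwell, 1 January – 14 June 2002: 165 days → €125500 × 2.85% × 165/365 = €1616.8870
Willowport Borough, 15 June – 13 September 2002: 91 days → €125500 × 2.4% × 91/365 = €750.9370
Elkcliff Municipality, 14 September – 31 December 2002: 109 days → €125500 × 1.05% × 109/365 = €393.5199
Total = €2761.3438

€2761.34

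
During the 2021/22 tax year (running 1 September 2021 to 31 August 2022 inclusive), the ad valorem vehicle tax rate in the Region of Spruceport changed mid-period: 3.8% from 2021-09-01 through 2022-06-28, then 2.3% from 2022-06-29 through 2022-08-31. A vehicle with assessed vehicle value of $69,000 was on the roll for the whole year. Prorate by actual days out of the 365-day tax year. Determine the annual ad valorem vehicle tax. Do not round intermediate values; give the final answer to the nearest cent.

$2,440.52

2021-09-01 to 2022-06-28: 301 days at 3.8% → $69,000 × 3.8% × 301/365 = $2,162.2521
2022-06-29 to 2022-08-31: 64 days at 2.3% → $69,000 × 2.3% × 64/365 = $278.2685
Total = $2,440.5205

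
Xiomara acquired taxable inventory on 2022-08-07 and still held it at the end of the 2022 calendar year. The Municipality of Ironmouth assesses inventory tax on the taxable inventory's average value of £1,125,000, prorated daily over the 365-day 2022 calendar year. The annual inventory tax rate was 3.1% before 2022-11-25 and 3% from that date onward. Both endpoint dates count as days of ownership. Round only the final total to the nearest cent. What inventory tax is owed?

£13,931.51

2022-08-07 to 2022-11-24: 110 days at 3.1% → £1,125,000 × 3.1% × 110/365 = £10,510.2740
2022-11-25 to 2022-12-31: 37 days at 3% → £1,125,000 × 3% × 37/365 = £3,421.2329
Total = £13,931.5068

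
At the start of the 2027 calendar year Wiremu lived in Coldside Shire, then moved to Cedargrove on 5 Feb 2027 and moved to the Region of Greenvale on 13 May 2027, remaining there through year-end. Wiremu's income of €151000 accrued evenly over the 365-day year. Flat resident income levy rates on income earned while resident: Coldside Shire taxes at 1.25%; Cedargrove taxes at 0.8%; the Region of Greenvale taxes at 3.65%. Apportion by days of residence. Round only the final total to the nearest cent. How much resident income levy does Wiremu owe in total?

Coldside Shire, 1 Jan – 4 Feb 2027: 35 days → €151000 × 1.25% × 35/365 = €180.9932
Cedargrove, 5 Feb – 12 May 2027: 97 days → €151000 × 0.8% × 97/365 = €321.0301
The Region of Greenvale, 13 May – 31 Dec 2027: 233 days → €151000 × 3.65% × 233/365 = €3518.3000
Total = €4020.3233

€4020.32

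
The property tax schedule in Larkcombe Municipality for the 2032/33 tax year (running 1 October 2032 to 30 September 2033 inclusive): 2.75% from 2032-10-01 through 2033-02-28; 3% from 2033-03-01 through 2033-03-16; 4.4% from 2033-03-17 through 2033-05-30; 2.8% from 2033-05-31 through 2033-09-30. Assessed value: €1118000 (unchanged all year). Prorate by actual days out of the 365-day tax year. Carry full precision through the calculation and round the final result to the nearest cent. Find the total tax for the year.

€34846.38

2032-10-01 to 2033-02-28: 151 days at 2.75% → €1118000 × 2.75% × 151/365 = €12719.1644
2033-03-01 to 2033-03-16: 16 days at 3% → €1118000 × 3% × 16/365 = €1470.2466
2033-03-17 to 2033-05-30: 75 days at 4.4% → €1118000 × 4.4% × 75/365 = €10107.9452
2033-05-31 to 2033-09-30: 123 days at 2.8% → €1118000 × 2.8% × 123/365 = €10549.0192
Total = €34846.3753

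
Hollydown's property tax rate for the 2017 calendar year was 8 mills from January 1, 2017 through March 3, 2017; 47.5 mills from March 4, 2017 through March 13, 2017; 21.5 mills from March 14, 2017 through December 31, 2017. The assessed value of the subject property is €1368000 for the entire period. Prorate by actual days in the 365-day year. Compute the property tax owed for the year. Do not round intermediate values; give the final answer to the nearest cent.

€27249.44

January 1 – March 3, 2017: 62 days at 8 mills → €1368000 × 0.8% × 62/365 = €1858.9808
March 4 – March 13, 2017: 10 days at 47.5 mills → €1368000 × 4.75% × 10/365 = €1780.2740
March 14 – December 31, 2017: 293 days at 21.5 mills → €1368000 × 2.15% × 293/365 = €23610.1808
Total = €27249.4356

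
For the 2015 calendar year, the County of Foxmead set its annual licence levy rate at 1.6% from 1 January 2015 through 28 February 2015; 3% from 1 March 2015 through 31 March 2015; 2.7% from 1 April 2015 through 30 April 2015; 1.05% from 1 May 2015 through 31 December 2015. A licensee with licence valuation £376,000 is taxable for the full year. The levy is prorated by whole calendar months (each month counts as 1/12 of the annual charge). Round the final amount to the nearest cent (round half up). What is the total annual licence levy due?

1 January – 28 February 2015: 2 months at 1.6% → £376,000 × 1.6% × 2/12 = £1,002.6667
1 March – 31 March 2015: 1 month at 3% → £376,000 × 3% × 1/12 = £940.0000
1 April – 30 April 2015: 1 month at 2.7% → £376,000 × 2.7% × 1/12 = £846.0000
1 May – 31 December 2015: 8 months at 1.05% → £376,000 × 1.05% × 8/12 = £2,632.0000
Total = £5,420.6667

£5,420.67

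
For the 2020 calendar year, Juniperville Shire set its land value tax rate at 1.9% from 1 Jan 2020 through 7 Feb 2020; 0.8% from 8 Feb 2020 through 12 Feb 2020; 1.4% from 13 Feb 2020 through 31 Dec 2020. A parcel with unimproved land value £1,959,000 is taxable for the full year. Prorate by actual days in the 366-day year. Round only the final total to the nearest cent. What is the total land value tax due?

1 Jan – 7 Feb 2020: 38 days at 1.9% → £1,959,000 × 1.9% × 38/366 = £3,864.4754
8 Feb – 12 Feb 2020: 5 days at 0.8% → £1,959,000 × 0.8% × 5/366 = £214.0984
13 Feb – 31 Dec 2020: 323 days at 1.4% → £1,959,000 × 1.4% × 323/366 = £24,203.8197
Total = £28,282.3934

£28,282.39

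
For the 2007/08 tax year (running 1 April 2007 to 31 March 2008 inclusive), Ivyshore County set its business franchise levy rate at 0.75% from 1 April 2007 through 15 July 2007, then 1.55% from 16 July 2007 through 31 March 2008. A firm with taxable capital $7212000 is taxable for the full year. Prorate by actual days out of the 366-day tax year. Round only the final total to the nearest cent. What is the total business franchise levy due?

1 April – 15 July 2007: 106 days at 0.75% → $7212000 × 0.75% × 106/366 = $15665.4098
16 July 2007 – 31 March 2008: 260 days at 1.55% → $7212000 × 1.55% × 260/366 = $79410.8197
Total = $95076.2295

$95076.23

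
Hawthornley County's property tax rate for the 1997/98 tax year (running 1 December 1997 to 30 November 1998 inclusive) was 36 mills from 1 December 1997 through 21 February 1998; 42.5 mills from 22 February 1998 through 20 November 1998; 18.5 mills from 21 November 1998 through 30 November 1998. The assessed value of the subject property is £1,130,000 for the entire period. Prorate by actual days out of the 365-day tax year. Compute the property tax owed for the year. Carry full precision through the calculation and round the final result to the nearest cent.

£45,611.75

1 December 1997 – 21 February 1998: 83 days at 36 mills → £1,130,000 × 3.6% × 83/365 = £9,250.5205
22 February – 20 November 1998: 272 days at 42.5 mills → £1,130,000 × 4.25% × 272/365 = £35,788.4932
21 November – 30 November 1998: 10 days at 18.5 mills → £1,130,000 × 1.85% × 10/365 = £572.7397
Total = £45,611.7534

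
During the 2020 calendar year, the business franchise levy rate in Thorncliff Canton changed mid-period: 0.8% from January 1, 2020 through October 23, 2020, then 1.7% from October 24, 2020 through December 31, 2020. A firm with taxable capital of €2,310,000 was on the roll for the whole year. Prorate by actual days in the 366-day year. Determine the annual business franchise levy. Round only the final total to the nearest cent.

January 1 – October 23, 2020: 297 days at 0.8% → €2,310,000 × 0.8% × 297/366 = €14,996.0656
October 24 – December 31, 2020: 69 days at 1.7% → €2,310,000 × 1.7% × 69/366 = €7,403.3607
Total = €22,399.4262

€22,399.43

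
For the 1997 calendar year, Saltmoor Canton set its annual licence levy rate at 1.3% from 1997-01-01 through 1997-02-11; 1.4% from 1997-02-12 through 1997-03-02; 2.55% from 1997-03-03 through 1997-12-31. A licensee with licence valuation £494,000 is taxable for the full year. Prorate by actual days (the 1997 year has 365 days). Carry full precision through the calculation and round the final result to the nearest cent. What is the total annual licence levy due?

£11,590.73

1997-01-01 to 1997-02-11: 42 days at 1.3% → £494,000 × 1.3% × 42/365 = £738.9699
1997-02-12 to 1997-03-02: 19 days at 1.4% → £494,000 × 1.4% × 19/365 = £360.0110
1997-03-03 to 1997-12-31: 304 days at 2.55% → £494,000 × 2.55% × 304/365 = £10,491.7479
Total = £11,590.7288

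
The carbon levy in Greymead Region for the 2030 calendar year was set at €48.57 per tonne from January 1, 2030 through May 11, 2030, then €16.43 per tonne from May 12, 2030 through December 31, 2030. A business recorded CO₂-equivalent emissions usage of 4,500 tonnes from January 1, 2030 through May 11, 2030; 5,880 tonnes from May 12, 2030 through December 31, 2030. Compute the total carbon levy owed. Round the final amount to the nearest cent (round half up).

€315,173.40

January 1 – May 11, 2030: 4,500 tonnes at €48.57/tonne → €218,565.00
May 12 – December 31, 2030: 5,880 tonnes at €16.43/tonne → €96,608.40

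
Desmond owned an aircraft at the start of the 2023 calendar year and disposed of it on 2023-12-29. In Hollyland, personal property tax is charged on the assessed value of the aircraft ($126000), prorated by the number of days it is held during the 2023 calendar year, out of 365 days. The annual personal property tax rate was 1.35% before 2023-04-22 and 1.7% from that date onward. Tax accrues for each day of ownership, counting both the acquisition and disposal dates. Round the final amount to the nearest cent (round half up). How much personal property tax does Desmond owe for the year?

$1996.15

2023-01-01 to 2023-04-21: 111 days at 1.35% → $126000 × 1.35% × 111/365 = $517.2904
2023-04-22 to 2023-12-29: 252 days at 1.7% → $126000 × 1.7% × 252/365 = $1478.8603
Total = $1996.1507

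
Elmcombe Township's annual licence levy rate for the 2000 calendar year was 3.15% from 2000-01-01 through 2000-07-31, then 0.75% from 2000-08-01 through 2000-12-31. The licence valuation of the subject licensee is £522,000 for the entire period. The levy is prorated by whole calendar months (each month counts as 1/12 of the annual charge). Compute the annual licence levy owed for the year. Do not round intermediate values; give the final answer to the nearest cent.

£11,223.00

2000-01-01 to 2000-07-31: 7 months at 3.15% → £522,000 × 3.15% × 7/12 = £9,591.7500
2000-08-01 to 2000-12-31: 5 months at 0.75% → £522,000 × 0.75% × 5/12 = £1,631.2500
Total = £11,223.0000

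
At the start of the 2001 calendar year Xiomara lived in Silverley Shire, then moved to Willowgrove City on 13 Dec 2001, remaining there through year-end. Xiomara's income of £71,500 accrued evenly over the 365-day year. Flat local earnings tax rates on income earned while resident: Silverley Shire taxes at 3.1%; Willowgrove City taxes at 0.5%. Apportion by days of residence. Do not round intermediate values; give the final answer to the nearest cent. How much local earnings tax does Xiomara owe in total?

Silverley Shire, 1 Jan – 12 Dec 2001: 346 days → £71,500 × 3.1% × 346/365 = £2,101.1205
Willowgrove City, 13 Dec – 31 Dec 2001: 19 days → £71,500 × 0.5% × 19/365 = £18.6096
Total = £2,119.7301

£2,119.73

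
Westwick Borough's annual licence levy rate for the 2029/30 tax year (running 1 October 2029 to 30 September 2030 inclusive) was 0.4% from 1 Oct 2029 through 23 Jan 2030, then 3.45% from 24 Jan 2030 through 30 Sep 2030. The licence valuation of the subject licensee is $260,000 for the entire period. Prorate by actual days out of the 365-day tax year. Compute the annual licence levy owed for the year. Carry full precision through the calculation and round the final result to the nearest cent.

$6,471.51

1 Oct 2029 – 23 Jan 2030: 115 days at 0.4% → $260,000 × 0.4% × 115/365 = $327.6712
24 Jan – 30 Sep 2030: 250 days at 3.45% → $260,000 × 3.45% × 250/365 = $6,143.8356
Total = $6,471.5068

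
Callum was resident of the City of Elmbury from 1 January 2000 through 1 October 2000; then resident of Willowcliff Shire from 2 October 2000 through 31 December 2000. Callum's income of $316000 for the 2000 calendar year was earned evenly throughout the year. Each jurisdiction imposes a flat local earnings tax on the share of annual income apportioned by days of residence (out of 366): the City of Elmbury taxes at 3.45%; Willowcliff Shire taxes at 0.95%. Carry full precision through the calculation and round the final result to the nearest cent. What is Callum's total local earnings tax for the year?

$8937.79

The City of Elmbury, 1 January – 1 October 2000: 275 days → $316000 × 3.45% × 275/366 = $8191.3934
Willowcliff Shire, 2 October – 31 December 2000: 91 days → $316000 × 0.95% × 91/366 = $746.3989
Total = $8937.7923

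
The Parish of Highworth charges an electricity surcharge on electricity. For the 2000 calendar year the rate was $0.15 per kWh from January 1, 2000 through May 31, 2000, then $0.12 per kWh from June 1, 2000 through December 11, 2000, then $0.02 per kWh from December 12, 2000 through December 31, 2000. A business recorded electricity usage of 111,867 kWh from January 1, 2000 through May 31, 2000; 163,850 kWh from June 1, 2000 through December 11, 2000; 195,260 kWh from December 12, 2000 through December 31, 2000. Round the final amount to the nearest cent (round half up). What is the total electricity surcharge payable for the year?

$40347.25

January 1 – May 31, 2000: 111,867 kWh at $0.15/kWh → $16780.05
June 1 – December 11, 2000: 163,850 kWh at $0.12/kWh → $19662.00
December 12 – December 31, 2000: 195,260 kWh at $0.02/kWh → $3905.20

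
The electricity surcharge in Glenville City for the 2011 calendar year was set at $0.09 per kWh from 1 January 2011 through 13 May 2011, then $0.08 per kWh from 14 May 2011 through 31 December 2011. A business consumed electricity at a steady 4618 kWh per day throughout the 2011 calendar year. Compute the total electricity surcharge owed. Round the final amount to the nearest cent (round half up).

1 January – 13 May 2011: 133 days × 4618 kWh/day = 614,194 kWh at $0.09/kWh → $55,277.46
14 May – 31 December 2011: 232 days × 4618 kWh/day = 1,071,376 kWh at $0.08/kWh → $85,710.08

$140,987.54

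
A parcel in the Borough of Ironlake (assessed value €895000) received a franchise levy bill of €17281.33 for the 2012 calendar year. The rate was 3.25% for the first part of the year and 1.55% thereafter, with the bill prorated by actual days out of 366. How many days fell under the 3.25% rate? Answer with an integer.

Let d = days at the first rate; then 366 − d days at the second rate.
€895000 × [3.25%·d + 1.55%·(366−d)] / 366 = €17281.33
Solving gives d = 82, so the new rate took effect on March 23, 2012.

82 days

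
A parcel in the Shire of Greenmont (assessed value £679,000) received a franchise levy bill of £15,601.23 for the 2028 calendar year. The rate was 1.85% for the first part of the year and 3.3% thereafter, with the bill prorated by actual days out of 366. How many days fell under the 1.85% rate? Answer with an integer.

253 days

Let d = days at the first rate; then 366 − d days at the second rate.
£679,000 × [1.85%·d + 3.3%·(366−d)] / 366 = £15,601.23
Solving gives d = 253, so the new rate took effect on 10 September 2028.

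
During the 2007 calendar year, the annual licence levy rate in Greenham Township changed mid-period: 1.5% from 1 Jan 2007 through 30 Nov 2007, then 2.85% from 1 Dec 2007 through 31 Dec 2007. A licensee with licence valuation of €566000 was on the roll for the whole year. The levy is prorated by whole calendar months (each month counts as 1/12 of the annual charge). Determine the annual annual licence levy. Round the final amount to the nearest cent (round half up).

€9126.75

1 Jan – 30 Nov 2007: 11 months at 1.5% → €566000 × 1.5% × 11/12 = €7782.5000
1 Dec – 31 Dec 2007: 1 month at 2.85% → €566000 × 2.85% × 1/12 = €1344.2500
Total = €9126.7500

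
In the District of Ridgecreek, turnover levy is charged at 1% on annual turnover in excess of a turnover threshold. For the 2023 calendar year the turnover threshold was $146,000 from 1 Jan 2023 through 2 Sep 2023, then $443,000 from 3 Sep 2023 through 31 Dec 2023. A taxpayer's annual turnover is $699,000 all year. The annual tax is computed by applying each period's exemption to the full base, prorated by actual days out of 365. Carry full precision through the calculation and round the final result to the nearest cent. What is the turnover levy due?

1 Jan – 2 Sep 2023: 245 days, exemption $146,000 → ($699,000 − $146,000) × 1% × 245/365 = $3,711.9178
3 Sep – 31 Dec 2023: 120 days, exemption $443,000 → ($699,000 − $443,000) × 1% × 120/365 = $841.6438
Total = $4,553.5616

$4,553.56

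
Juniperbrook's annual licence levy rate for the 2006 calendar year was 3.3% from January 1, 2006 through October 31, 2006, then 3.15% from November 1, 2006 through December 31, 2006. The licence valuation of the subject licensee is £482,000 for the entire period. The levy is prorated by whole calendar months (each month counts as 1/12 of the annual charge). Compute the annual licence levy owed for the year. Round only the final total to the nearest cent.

£15,785.50

January 1 – October 31, 2006: 10 months at 3.3% → £482,000 × 3.3% × 10/12 = £13,255.0000
November 1 – December 31, 2006: 2 months at 3.15% → £482,000 × 3.15% × 2/12 = £2,530.5000
Total = £15,785.5000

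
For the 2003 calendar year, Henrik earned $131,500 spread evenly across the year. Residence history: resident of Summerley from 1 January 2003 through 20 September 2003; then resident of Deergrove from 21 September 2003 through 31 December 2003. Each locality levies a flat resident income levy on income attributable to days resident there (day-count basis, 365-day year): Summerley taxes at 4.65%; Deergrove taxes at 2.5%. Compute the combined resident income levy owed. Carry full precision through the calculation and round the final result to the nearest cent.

$5,324.67

Summerley, 1 January – 20 September 2003: 263 days → $131,500 × 4.65% × 263/365 = $4,405.9705
Deergrove, 21 September – 31 December 2003: 102 days → $131,500 × 2.5% × 102/365 = $918.6986
Total = $5,324.6692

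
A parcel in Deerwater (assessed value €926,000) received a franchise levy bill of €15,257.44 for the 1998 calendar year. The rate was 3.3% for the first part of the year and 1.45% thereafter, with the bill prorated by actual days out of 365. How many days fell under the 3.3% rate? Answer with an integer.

Let d = days at the first rate; then 365 − d days at the second rate.
€926,000 × [3.3%·d + 1.45%·(365−d)] / 365 = €15,257.44
Solving gives d = 39, so the new rate took effect on 9 February 1998.

39 days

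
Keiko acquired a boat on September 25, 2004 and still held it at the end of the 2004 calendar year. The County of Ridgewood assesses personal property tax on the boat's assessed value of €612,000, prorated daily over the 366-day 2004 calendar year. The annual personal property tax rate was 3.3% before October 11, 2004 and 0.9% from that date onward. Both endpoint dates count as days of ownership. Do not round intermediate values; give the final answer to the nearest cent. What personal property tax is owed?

September 25 – October 10, 2004: 16 days at 3.3% → €612,000 × 3.3% × 16/366 = €882.8852
October 11 – December 31, 2004: 82 days at 0.9% → €612,000 × 0.9% × 82/366 = €1,234.0328
Total = €2,116.9180

€2,116.92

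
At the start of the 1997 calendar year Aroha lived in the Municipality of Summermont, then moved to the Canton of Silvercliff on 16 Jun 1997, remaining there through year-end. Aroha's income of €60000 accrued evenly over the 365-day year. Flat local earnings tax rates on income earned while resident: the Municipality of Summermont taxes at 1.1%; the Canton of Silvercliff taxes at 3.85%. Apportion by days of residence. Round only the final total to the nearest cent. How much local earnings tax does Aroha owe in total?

The Municipality of Summermont, 1 Jan – 15 Jun 1997: 166 days → €60000 × 1.1% × 166/365 = €300.1644
The Canton of Silvercliff, 16 Jun – 31 Dec 1997: 199 days → €60000 × 3.85% × 199/365 = €1259.4247
Total = €1559.5890

€1559.59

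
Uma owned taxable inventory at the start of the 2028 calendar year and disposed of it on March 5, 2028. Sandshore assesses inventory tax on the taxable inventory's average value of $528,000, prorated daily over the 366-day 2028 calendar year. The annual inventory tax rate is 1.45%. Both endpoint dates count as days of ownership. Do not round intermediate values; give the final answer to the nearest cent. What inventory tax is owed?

$1,359.67

Days held (January 1 – March 5, 2028): 65 out of 366
Tax = $528,000 × 1.45% × 65/366 = $1,359.6721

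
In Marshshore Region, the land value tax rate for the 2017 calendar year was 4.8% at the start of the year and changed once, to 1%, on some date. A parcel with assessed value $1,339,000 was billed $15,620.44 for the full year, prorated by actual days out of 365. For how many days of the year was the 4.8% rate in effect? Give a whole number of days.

16 days

Let d = days at the first rate; then 365 − d days at the second rate.
$1,339,000 × [4.8%·d + 1%·(365−d)] / 365 = $15,620.44
Solving gives d = 16, so the new rate took effect on 17 Jan 2017.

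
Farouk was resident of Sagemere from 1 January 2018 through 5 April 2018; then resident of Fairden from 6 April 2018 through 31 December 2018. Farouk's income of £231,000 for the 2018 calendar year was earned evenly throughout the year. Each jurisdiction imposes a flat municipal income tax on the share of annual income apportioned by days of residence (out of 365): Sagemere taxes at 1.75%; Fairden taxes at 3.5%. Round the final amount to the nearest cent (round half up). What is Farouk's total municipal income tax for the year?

£7,032.84

Sagemere, 1 January – 5 April 2018: 95 days → £231,000 × 1.75% × 95/365 = £1,052.1575
Fairden, 6 April – 31 December 2018: 270 days → £231,000 × 3.5% × 270/365 = £5,980.6849
Total = £7,032.8425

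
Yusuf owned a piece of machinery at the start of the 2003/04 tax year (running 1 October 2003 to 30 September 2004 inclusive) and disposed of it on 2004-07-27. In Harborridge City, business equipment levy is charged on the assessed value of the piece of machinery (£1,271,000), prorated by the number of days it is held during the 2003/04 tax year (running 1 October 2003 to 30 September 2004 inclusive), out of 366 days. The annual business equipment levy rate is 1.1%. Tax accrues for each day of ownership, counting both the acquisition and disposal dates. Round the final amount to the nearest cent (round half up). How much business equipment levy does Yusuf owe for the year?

Days held (2003-10-01 to 2004-07-27): 301 out of 366
Tax = £1,271,000 × 1.1% × 301/366 = £11,498.0355

£11,498.04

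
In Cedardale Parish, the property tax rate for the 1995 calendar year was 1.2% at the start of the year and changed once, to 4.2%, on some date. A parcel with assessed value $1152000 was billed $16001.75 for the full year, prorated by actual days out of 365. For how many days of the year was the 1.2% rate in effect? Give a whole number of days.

Let d = days at the first rate; then 365 − d days at the second rate.
$1152000 × [1.2%·d + 4.2%·(365−d)] / 365 = $16001.75
Solving gives d = 342, so the new rate took effect on 9 Dec 1995.

342 days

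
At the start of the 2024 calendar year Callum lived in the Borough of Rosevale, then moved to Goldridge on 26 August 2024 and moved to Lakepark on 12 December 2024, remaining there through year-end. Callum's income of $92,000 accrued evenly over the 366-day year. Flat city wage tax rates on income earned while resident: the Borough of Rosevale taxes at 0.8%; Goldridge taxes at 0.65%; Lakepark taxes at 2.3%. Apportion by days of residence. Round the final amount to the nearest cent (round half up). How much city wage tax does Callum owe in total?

$770.69

The Borough of Rosevale, 1 January – 25 August 2024: 238 days → $92,000 × 0.8% × 238/366 = $478.6011
Goldridge, 26 August – 11 December 2024: 108 days → $92,000 × 0.65% × 108/366 = $176.4590
Lakepark, 12 December – 31 December 2024: 20 days → $92,000 × 2.3% × 20/366 = $115.6284
Total = $770.6885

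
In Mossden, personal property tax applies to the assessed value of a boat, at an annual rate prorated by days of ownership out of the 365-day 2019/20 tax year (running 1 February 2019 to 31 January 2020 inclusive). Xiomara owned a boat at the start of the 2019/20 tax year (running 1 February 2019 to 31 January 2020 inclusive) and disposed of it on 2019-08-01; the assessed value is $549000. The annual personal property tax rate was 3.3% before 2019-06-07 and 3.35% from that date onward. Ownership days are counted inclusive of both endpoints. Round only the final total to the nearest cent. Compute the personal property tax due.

2019-02-01 to 2019-06-06: 126 days at 3.3% → $549000 × 3.3% × 126/365 = $6254.0877
2019-06-07 to 2019-08-01: 56 days at 3.35% → $549000 × 3.35% × 56/365 = $2821.7096
Total = $9075.7973

$9075.80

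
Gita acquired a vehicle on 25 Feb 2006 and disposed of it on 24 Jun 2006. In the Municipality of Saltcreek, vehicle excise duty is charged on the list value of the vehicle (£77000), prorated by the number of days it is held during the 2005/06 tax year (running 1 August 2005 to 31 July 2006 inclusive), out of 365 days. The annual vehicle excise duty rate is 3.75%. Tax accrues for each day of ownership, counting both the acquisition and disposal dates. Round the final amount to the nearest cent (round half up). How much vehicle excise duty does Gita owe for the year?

£949.32

Days held (25 Feb – 24 Jun 2006): 120 out of 365
Tax = £77000 × 3.75% × 120/365 = £949.3151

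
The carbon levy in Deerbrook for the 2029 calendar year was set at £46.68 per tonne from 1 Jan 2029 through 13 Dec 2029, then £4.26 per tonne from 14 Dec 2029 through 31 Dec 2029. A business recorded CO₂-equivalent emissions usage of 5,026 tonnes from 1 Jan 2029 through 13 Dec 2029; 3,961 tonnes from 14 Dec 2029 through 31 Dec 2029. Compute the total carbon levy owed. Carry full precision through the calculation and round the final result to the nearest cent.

£251,487.54

1 Jan – 13 Dec 2029: 5,026 tonnes at £46.68/tonne → £234,613.68
14 Dec – 31 Dec 2029: 3,961 tonnes at £4.26/tonne → £16,873.86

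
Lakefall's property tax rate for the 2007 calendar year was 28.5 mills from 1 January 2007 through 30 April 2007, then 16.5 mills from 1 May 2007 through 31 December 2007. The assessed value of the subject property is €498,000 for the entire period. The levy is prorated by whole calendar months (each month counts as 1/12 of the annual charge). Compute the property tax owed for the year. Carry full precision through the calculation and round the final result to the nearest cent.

1 January – 30 April 2007: 4 months at 28.5 mills → €498,000 × 2.85% × 4/12 = €4,731.0000
1 May – 31 December 2007: 8 months at 16.5 mills → €498,000 × 1.65% × 8/12 = €5,478.0000
Total = €10,209.0000

€10,209.00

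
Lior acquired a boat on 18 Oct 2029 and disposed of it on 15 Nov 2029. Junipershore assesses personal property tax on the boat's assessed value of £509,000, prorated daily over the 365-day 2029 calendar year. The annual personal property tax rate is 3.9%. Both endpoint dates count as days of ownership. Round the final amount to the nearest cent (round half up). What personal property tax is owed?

£1,577.20

Days held (18 Oct – 15 Nov 2029): 29 out of 365
Tax = £509,000 × 3.9% × 29/365 = £1,577.2027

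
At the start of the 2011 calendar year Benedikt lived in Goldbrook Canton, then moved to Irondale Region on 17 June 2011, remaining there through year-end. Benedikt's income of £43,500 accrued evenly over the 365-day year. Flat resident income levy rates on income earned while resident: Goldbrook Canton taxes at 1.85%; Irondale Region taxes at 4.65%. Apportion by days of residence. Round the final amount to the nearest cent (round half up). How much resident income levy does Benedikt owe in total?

Goldbrook Canton, 1 January – 16 June 2011: 167 days → £43,500 × 1.85% × 167/365 = £368.2007
Irondale Region, 17 June – 31 December 2011: 198 days → £43,500 × 4.65% × 198/365 = £1,097.2726
Total = £1,465.4733

£1,465.47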